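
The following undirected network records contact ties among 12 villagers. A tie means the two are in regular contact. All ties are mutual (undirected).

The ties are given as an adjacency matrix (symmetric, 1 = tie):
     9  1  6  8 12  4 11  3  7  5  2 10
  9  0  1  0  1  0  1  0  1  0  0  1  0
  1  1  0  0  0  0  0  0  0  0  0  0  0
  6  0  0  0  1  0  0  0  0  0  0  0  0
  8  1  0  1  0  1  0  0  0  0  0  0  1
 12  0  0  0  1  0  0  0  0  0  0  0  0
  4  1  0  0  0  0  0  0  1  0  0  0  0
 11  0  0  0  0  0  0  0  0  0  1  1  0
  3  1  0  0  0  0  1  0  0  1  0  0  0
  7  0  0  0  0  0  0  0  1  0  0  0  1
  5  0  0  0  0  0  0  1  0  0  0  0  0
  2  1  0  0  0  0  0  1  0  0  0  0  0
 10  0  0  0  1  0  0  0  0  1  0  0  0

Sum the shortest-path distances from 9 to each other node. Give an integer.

18

Distances from 9: 1:1, 2:1, 3:1, 4:1, 5:3, 6:2, 7:2, 8:1, 10:2, 11:2, 12:2.
Sum = 1 + 1 + 1 + 1 + 3 + 2 + 2 + 1 + 2 + 2 + 2 = 18.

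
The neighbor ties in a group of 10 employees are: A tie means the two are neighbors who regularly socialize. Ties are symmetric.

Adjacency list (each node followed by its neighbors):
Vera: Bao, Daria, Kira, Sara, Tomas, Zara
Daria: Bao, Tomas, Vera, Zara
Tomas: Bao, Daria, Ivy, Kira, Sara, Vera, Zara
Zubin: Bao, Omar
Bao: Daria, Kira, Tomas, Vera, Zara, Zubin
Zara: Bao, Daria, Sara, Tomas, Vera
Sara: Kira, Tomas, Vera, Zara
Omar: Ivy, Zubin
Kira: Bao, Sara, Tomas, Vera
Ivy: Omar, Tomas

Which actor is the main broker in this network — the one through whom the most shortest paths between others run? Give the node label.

Unnormalized betweenness of each node: Bao:103/12, Daria:0, Ivy:4, Kira:1/2, Omar:1, Sara:1/4, Tomas:125/12, Vera:17/12, Zara:5/6, Zubin:3.
Tomas has the largest value, 125/12, making it the main broker — the node through which the most shortest paths run.

Tomas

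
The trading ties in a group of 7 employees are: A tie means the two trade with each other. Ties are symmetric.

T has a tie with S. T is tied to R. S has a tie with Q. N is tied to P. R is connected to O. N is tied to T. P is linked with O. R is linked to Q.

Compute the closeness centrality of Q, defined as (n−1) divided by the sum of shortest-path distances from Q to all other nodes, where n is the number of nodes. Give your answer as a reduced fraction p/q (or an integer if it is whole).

Distances from Q: N:3, O:2, P:3, R:1, S:1, T:2. Sum = 12.
n = 7, so closeness = 6/12 = 1/2.

1/2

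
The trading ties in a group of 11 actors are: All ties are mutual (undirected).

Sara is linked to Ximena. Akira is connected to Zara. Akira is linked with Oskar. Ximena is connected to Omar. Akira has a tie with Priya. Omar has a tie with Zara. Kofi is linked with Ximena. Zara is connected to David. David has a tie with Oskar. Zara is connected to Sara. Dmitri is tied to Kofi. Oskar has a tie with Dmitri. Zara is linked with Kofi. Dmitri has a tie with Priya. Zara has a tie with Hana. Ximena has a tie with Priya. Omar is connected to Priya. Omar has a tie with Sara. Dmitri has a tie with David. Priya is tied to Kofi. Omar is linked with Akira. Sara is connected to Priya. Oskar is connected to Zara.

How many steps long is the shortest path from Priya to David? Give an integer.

One shortest route is Priya – Dmitri – David, which uses 2 edges, and Priya and David are not directly tied, so nothing shorter exists. So d(Priya,David) = 2.

2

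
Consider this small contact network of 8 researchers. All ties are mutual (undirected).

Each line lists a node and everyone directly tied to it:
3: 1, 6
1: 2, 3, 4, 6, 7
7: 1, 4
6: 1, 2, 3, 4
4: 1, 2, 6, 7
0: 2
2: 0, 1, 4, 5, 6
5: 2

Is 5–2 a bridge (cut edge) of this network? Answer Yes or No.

Without the 5–2 edge there is no alternate route between 5 and 2, so the network disconnects. It is a bridge.

Yes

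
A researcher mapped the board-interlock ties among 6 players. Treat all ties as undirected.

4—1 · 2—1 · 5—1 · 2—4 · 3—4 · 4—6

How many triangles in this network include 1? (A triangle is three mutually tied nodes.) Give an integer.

1

1's neighbors: 2, 4, and 5.
Neighbor pairs that are themselves tied: 1–2–4. Each forms one triangle with 1, for 1 in total.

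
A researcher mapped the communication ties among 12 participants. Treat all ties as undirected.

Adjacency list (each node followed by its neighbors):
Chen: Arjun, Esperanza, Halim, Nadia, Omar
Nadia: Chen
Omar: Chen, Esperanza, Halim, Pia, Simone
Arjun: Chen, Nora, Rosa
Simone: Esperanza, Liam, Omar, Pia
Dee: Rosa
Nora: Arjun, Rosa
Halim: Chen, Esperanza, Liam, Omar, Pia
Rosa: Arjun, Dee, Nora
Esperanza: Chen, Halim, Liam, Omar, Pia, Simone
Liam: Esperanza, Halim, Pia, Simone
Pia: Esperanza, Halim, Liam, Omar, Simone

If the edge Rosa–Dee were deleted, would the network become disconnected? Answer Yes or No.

Yes

Without the Rosa–Dee edge there is no alternate route between Rosa and Dee, so the network disconnects. It is a bridge.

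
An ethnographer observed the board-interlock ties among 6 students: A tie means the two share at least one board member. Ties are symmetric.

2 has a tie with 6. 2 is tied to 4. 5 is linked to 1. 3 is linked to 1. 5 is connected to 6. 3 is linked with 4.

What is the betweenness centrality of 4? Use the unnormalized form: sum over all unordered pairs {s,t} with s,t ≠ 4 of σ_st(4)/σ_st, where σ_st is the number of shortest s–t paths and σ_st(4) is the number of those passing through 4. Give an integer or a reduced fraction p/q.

Pairs whose geodesics pass through 4 — 1–2: 1/2; 3–2: 1; 3–6: 1/2.
All other pairs contribute 0.
Summing the contributions gives betweenness(4) = 2.

2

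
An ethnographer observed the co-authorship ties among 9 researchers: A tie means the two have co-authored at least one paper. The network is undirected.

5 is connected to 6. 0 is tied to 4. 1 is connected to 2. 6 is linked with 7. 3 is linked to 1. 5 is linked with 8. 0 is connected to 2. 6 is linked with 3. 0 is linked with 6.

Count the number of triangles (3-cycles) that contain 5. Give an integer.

0

5's neighbors are 6 and 8, but none of them are tied to each other, so no triangle contains 5.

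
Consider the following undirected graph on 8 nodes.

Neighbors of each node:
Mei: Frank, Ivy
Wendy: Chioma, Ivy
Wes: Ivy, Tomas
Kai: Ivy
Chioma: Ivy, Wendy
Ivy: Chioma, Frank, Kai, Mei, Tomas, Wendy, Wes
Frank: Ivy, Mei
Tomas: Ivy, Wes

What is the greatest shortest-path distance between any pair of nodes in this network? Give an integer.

Eccentricity of each node (its greatest distance to any other): Chioma:2, Frank:2, Ivy:1, Kai:2, Mei:2, Tomas:2, Wendy:2, Wes:2.
The maximum eccentricity is 2, realized for instance by the pair Frank–Chioma via Frank – Ivy – Chioma. So the diameter is 2.

2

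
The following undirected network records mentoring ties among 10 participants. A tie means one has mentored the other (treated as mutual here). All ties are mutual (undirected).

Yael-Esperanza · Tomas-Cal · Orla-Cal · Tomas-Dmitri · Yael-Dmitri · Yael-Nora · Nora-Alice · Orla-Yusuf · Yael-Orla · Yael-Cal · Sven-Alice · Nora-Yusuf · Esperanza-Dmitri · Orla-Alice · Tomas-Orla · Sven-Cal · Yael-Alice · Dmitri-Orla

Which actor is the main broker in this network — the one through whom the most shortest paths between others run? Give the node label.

Yael

Unnormalized betweenness of each node: Alice:41/10, Cal:119/30, Dmitri:71/30, Esperanza:0, Nora:5/3, Orla:53/6, Sven:1/3, Tomas:8/15, Yael:29/3, Yusuf:8/15.
Yael has the largest value, 29/3, making it the main broker — the node through which the most shortest paths run.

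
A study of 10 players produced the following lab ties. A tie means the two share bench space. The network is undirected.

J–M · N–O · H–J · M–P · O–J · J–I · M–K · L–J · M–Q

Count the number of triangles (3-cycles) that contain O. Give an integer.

0

O's neighbors are J and N, but none of them are tied to each other, so no triangle contains O.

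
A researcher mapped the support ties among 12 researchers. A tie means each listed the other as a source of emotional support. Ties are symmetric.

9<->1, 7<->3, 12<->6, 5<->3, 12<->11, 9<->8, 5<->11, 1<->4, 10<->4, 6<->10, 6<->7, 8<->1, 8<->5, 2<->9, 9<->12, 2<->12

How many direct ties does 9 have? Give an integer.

4

9 is directly tied to 1, 2, 8, and 12. That is 4 neighbors, so the degree of 9 is 4.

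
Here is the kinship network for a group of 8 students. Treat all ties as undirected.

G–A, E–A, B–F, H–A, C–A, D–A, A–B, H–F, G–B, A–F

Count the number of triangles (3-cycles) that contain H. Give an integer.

1

H's neighbors: A and F.
Neighbor pairs that are themselves tied: H–A–F. Each forms one triangle with H, for 1 in total.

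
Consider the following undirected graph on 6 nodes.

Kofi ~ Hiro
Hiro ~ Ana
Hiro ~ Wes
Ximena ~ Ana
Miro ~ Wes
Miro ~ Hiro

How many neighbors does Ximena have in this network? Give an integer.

1

Ximena is directly tied to Ana. That is 1 neighbor, so the degree of Ximena is 1.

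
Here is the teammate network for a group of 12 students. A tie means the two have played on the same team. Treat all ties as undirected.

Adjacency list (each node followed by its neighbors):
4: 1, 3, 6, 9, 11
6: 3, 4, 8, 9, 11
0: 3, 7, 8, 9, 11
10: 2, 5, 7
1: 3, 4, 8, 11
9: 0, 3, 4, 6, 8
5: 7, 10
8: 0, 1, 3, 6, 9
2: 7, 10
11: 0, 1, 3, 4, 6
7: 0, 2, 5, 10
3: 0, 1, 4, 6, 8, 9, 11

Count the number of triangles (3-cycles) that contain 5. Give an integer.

5's neighbors: 7 and 10.
Neighbor pairs that are themselves tied: 5–7–10. Each forms one triangle with 5, for 1 in total.

1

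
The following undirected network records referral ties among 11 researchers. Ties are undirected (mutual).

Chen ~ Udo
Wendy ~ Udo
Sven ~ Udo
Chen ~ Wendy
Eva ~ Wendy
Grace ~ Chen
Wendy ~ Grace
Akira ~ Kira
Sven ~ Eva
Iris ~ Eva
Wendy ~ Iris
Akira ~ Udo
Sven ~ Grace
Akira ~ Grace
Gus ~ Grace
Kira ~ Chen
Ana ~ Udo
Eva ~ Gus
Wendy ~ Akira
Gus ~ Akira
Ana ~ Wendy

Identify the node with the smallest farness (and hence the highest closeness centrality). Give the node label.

Wendy

Farness (sum of distances to all others) for each node — Akira:15, Ana:20, Chen:16, Eva:17, Grace:15, Gus:18, Iris:19, Kira:22, Sven:18, Udo:15, Wendy:13.
The smallest farness is 13, for Wendy, so Wendy has the highest closeness.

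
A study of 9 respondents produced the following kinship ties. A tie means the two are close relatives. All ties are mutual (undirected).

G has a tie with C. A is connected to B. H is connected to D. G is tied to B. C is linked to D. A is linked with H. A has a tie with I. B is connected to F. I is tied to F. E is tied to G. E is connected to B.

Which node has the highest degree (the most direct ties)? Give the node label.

Degrees — A:3, B:4, C:2, D:2, E:2, F:2, G:3, H:2, I:2.
The maximum is 4, attained only by B.

B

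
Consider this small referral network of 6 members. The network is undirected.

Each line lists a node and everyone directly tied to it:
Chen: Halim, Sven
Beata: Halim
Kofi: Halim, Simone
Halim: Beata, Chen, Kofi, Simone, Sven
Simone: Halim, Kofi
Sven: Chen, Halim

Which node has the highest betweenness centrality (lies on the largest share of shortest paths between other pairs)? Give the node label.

Halim

Unnormalized betweenness of each node: Beata:0, Chen:0, Halim:8, Kofi:0, Simone:0, Sven:0.
Halim has the largest value, 8, making it the main broker — the node through which the most shortest paths run.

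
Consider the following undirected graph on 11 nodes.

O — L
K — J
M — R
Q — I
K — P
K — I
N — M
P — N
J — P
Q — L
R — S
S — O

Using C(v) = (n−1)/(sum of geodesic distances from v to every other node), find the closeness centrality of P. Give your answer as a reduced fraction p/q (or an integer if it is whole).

Distances from P: I:2, J:1, K:1, L:4, M:2, N:1, O:5, Q:3, R:3, S:4. Sum = 26.
n = 11, so closeness = 10/26 = 5/13.

5/13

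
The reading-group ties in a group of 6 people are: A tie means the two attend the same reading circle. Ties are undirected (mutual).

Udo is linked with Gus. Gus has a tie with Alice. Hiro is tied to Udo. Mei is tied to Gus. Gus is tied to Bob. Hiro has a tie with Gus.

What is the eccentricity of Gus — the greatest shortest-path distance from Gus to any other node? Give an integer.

1

Distances from Gus: Alice:1, Bob:1, Hiro:1, Mei:1, Udo:1.
The largest is 1 (to Hiro, Bob, Alice, Udo, and Mei), so the eccentricity of Gus is 1.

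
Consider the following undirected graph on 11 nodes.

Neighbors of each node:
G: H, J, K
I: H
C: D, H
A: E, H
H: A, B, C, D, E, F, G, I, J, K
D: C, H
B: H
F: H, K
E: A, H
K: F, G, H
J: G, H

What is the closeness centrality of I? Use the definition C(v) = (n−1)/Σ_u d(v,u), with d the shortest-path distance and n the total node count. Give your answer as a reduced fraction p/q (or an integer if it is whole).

Distances from I: A:2, B:2, C:2, D:2, E:2, F:2, G:2, H:1, J:2, K:2. Sum = 19.
n = 11, so closeness = 10/19.

10/19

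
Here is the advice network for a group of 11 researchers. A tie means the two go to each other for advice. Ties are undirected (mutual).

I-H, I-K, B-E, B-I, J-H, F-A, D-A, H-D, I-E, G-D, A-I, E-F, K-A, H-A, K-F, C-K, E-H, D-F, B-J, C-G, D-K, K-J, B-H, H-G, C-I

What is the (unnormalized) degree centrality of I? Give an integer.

I is directly tied to A, B, C, E, H, and K. That is 6 neighbors, so the degree of I is 6.

6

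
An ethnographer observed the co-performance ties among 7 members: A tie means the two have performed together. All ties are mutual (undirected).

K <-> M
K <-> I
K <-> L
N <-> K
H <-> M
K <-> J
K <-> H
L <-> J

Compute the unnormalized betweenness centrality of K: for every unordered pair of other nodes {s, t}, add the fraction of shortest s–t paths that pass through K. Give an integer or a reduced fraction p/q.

Pairs whose geodesics pass through K — J–M: 1; J–N: 1; J–I: 1; J–H: 1; M–N: 1; M–I: 1; M–L: 1; N–I: 1; N–L: 1; N–H: 1; I–L: 1; I–H: 1; L–H: 1.
All other pairs contribute 0.
Summing the contributions gives betweenness(K) = 13.

13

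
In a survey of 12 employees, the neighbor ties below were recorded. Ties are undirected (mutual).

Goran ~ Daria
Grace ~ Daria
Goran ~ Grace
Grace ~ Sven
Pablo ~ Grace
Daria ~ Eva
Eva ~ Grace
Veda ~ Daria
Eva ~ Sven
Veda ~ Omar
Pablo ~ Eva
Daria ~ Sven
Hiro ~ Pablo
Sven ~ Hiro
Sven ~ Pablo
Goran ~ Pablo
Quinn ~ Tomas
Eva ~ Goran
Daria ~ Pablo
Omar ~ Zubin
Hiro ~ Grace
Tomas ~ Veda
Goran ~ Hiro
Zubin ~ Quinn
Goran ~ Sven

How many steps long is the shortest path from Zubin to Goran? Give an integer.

4

One shortest route is Zubin – Omar – Veda – Daria – Goran, which uses 4 edges, and at distance 3 from Zubin we only reach {Daria}, which does not include Goran. So d(Zubin,Goran) = 4.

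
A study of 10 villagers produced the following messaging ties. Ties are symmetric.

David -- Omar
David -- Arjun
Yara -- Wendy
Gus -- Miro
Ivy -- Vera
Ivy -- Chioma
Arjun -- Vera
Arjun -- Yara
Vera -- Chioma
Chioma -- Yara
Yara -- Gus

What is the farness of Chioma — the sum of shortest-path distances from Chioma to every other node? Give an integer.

Distances from Chioma: Arjun:2, David:3, Gus:2, Ivy:1, Miro:3, Omar:4, Vera:1, Wendy:2, Yara:1.
Sum = 2 + 3 + 2 + 1 + 3 + 4 + 1 + 2 + 1 = 19.

19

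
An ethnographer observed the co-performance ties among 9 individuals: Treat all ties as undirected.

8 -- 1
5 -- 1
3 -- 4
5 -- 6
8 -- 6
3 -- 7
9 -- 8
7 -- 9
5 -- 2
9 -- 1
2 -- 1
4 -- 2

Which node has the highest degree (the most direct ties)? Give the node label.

Degrees — 1:4, 2:3, 3:2, 4:2, 5:3, 6:2, 7:2, 8:3, 9:3.
The maximum is 4, attained only by 1.

1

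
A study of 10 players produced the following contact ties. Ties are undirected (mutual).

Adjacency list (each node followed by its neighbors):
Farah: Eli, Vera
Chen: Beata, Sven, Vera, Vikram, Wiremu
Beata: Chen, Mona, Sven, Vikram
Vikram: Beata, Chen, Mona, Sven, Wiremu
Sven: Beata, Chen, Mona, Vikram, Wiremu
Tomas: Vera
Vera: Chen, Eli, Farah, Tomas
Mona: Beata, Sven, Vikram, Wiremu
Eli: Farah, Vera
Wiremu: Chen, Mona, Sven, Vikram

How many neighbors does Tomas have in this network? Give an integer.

Tomas is directly tied to Vera. That is 1 neighbor, so the degree of Tomas is 1.

1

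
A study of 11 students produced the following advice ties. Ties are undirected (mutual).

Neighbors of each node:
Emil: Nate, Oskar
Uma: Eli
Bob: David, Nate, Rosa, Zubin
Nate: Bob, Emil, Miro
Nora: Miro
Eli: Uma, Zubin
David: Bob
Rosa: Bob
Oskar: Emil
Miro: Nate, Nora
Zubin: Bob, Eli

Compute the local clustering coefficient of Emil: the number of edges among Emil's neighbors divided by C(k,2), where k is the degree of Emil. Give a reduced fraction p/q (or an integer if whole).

0

Emil's neighbors: Nate and Oskar (k = 2).
Possible neighbor pairs: C(2,2) = 1. Edges among them: none → e = 0.
Clustering(Emil) = 0/1.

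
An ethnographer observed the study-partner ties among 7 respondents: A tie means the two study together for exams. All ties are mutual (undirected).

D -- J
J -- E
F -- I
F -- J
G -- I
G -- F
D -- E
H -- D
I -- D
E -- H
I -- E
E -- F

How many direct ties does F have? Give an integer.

F is directly tied to E, G, I, and J. That is 4 neighbors, so the degree of F is 4.

4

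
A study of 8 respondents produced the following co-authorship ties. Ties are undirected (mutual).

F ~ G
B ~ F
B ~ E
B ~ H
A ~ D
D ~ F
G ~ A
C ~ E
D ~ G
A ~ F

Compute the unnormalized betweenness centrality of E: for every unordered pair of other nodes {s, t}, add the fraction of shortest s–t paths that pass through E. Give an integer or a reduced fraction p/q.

6

Pairs whose geodesics pass through E — F–C: 1; G–C: 1; D–C: 1; A–C: 1; B–C: 1; H–C: 1.
All other pairs contribute 0.
Summing the contributions gives betweenness(E) = 6.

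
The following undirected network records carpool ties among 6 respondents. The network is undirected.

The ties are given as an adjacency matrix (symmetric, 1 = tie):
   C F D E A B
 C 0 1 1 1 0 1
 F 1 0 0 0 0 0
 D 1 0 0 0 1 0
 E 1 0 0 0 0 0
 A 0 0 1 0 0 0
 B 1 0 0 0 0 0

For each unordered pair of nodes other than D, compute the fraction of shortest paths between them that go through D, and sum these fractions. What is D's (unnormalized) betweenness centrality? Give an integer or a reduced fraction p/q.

4

Pairs whose geodesics pass through D — C–A: 1; F–A: 1; E–A: 1; A–B: 1.
All other pairs contribute 0.
Summing the contributions gives betweenness(D) = 4.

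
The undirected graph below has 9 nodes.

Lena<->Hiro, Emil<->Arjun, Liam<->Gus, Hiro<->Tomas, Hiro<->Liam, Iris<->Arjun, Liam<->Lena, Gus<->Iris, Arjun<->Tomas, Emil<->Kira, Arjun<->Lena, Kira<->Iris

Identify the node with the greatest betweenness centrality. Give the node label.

Unnormalized betweenness of each node: Arjun:172/15, Emil:19/10, Gus:38/15, Hiro:2, Iris:33/5, Kira:1, Lena:56/15, Liam:91/30, Tomas:26/15.
Arjun has the largest value, 172/15, making it the main broker — the node through which the most shortest paths run.

Arjun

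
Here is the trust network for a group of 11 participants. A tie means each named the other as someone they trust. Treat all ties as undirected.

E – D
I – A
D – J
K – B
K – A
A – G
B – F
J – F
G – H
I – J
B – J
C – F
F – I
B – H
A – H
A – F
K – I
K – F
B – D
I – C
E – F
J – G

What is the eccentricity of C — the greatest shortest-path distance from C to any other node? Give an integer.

Distances from C: A:2, B:2, D:3, E:2, F:1, G:3, H:3, I:1, J:2, K:2.
The largest is 3 (to H, D, and G), so the eccentricity of C is 3.

3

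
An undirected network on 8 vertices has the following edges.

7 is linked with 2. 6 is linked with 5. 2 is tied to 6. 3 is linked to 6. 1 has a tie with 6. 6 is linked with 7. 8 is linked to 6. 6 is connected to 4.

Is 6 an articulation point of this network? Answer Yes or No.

Yes

Removing 6 leaves {2 and 7} with no path to {5}, so the network splits into 6 components. 6 is a cut vertex.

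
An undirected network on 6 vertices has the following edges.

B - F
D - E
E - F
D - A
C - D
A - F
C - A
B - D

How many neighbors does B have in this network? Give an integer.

2

B is directly tied to D and F. That is 2 neighbors, so the degree of B is 2.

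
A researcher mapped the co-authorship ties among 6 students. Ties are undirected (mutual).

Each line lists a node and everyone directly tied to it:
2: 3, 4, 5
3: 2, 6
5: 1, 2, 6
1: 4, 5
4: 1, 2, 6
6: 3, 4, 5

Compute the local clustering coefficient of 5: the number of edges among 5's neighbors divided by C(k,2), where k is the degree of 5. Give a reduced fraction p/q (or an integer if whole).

0

5's neighbors: 1, 2, and 6 (k = 3).
Possible neighbor pairs: C(3,2) = 3. Edges among them: none → e = 0.
Clustering(5) = 0/3 = 0.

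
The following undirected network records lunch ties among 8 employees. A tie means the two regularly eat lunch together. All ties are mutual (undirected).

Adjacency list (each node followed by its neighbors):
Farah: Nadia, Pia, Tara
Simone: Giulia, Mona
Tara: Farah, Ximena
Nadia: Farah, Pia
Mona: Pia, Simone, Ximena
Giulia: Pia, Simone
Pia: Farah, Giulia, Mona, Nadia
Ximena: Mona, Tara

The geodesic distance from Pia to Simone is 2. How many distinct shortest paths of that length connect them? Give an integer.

2

The shortest distance is 2. The length-2 paths are: Pia–Mona–Simone; Pia–Giulia–Simone.
That gives 2 distinct shortest paths.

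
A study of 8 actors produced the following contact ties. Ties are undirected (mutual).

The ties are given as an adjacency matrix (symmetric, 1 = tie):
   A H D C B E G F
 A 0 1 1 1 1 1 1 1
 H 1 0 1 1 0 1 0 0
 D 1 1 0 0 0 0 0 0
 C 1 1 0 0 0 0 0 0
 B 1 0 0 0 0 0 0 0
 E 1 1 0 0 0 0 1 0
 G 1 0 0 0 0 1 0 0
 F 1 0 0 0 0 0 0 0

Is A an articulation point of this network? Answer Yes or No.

Removing A leaves {C, D, E, G, and H} with no path to {B}, so the network splits into 3 components. A is a cut vertex.

Yes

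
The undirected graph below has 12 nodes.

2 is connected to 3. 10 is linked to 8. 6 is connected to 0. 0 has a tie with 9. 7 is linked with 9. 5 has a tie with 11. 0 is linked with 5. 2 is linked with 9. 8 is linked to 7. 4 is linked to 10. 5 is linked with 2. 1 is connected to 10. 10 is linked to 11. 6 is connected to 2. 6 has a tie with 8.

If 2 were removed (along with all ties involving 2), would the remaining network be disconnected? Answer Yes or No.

Removing 2 leaves {0, 1, 4, 5, 6, 7, 8, 9, 10, and 11} with no path to {3}, so the network splits into 2 components. 2 is a cut vertex.

Yes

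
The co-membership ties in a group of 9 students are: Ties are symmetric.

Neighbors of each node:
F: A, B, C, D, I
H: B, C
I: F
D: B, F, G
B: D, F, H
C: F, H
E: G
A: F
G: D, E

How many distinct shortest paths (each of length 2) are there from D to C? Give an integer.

1

The shortest distance is 2, and the only length-2 path is D–F–C. So there is exactly 1 shortest path.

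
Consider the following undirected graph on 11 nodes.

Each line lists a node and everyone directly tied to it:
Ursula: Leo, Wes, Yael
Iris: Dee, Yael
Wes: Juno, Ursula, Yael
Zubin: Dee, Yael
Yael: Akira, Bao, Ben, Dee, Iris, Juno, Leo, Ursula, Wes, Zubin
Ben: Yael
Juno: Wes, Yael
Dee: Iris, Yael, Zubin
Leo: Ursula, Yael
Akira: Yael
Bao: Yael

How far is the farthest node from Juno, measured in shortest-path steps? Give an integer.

Distances from Juno: Akira:2, Bao:2, Ben:2, Dee:2, Iris:2, Leo:2, Ursula:2, Wes:1, Yael:1, Zubin:2.
The largest is 2 (to Dee, Akira, Iris, Ursula, Zubin, Bao, Leo, and Ben), so the eccentricity of Juno is 2.

2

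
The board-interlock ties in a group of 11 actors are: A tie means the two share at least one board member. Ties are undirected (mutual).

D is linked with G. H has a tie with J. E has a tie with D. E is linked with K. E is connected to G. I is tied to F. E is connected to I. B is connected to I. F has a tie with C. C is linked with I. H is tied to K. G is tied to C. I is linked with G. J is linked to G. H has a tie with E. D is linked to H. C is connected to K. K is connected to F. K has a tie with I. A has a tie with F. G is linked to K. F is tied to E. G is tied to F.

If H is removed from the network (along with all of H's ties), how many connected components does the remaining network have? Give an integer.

H's neighbors (D, E, J, and K) remain reachable from one another through other ties, so the rest of the network stays in one piece.

1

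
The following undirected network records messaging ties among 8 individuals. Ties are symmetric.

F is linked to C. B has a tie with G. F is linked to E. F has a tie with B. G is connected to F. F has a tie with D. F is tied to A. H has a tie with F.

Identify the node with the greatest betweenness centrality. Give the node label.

Unnormalized betweenness of each node: A:0, B:0, C:0, D:0, E:0, F:20, G:0, H:0.
F has the largest value, 20, making it the main broker — the node through which the most shortest paths run.

F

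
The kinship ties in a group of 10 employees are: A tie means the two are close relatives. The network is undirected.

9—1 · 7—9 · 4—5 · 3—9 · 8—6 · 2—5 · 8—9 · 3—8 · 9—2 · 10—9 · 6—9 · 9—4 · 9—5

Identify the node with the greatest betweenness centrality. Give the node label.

9

Unnormalized betweenness of each node: 1:0, 2:0, 3:0, 4:0, 5:1/2, 6:0, 7:0, 8:1/2, 9:31, 10:0.
9 has the largest value, 31, making it the main broker — the node through which the most shortest paths run.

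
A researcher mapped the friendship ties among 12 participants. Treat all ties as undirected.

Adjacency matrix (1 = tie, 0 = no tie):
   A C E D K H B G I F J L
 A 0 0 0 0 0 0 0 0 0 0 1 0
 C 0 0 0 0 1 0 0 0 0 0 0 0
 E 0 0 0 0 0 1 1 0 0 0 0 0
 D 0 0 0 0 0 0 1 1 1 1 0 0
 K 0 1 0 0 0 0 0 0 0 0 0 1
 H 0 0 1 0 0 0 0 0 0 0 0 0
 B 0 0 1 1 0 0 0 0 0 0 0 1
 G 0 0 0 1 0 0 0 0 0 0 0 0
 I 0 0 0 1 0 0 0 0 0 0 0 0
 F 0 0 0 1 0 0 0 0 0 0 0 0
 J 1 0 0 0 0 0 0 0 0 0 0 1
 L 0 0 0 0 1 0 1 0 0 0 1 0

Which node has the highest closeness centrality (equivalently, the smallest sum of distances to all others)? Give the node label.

Farness (sum of distances to all others) for each node — A:41, B:21, C:41, D:25, E:29, F:35, G:35, H:39, I:35, J:31, K:31, L:23.
The smallest farness is 21, for B, so B has the highest closeness.

B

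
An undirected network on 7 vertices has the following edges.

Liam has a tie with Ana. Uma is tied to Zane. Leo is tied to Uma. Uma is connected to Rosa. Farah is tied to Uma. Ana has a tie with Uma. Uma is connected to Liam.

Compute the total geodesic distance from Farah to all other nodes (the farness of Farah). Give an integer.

11

Distances from Farah: Ana:2, Leo:2, Liam:2, Rosa:2, Uma:1, Zane:2.
Sum = 2 + 2 + 2 + 2 + 1 + 2 = 11.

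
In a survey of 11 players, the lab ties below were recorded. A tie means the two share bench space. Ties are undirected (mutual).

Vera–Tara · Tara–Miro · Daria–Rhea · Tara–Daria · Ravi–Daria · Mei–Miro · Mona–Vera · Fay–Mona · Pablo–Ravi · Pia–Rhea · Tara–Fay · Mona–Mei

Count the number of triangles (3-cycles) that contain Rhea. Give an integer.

0

Rhea's neighbors are Daria and Pia, but none of them are tied to each other, so no triangle contains Rhea.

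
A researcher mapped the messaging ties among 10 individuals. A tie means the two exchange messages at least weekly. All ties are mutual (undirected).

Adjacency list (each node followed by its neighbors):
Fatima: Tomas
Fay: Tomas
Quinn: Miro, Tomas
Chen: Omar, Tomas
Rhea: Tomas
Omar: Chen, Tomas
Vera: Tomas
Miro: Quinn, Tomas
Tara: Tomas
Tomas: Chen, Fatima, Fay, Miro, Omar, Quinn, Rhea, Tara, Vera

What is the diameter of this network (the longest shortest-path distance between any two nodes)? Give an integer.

Eccentricity of each node (its greatest distance to any other): Chen:2, Fatima:2, Fay:2, Miro:2, Omar:2, Quinn:2, Rhea:2, Tara:2, Tomas:1, Vera:2.
The maximum eccentricity is 2, realized for instance by the pair Vera–Omar via Vera – Tomas – Omar. So the diameter is 2.

2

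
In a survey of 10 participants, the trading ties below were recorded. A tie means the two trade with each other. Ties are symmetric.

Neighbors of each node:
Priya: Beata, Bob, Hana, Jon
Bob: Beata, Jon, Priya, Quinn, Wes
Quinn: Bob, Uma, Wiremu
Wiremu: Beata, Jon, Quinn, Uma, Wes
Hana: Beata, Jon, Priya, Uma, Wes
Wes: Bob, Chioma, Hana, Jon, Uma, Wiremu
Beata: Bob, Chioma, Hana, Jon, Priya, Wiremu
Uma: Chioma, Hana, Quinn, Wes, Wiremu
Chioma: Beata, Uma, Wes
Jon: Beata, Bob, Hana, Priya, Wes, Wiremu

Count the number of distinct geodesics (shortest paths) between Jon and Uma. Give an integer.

The shortest distance is 2. The length-2 paths are: Jon–Wiremu–Uma; Jon–Hana–Uma; Jon–Wes–Uma.
That gives 3 distinct shortest paths.

3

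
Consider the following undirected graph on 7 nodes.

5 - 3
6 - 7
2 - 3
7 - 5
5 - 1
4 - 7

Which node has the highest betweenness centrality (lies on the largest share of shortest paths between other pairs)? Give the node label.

5

Unnormalized betweenness of each node: 1:0, 2:0, 3:5, 4:0, 5:11, 6:0, 7:9.
5 has the largest value, 11, making it the main broker — the node through which the most shortest paths run.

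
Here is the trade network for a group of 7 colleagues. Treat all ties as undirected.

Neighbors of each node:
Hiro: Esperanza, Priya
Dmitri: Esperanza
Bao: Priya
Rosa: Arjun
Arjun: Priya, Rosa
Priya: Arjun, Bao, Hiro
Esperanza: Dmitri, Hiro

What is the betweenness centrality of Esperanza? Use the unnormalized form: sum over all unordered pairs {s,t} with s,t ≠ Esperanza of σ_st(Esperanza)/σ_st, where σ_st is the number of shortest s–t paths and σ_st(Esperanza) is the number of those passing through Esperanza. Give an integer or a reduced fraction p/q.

Pairs whose geodesics pass through Esperanza — Rosa–Dmitri: 1; Bao–Dmitri: 1; Arjun–Dmitri: 1; Dmitri–Hiro: 1; Dmitri–Priya: 1.
All other pairs contribute 0.
Summing the contributions gives betweenness(Esperanza) = 5.

5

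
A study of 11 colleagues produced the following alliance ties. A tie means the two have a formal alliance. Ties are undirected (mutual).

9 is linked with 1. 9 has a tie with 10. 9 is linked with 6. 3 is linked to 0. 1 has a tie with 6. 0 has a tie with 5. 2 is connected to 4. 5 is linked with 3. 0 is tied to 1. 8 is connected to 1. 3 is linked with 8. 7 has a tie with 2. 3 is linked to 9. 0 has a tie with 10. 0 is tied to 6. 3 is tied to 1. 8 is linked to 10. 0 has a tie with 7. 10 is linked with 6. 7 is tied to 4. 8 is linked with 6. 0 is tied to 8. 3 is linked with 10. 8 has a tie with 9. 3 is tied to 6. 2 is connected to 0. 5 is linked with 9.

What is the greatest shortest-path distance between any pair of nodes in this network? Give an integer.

4

Eccentricity of each node (its greatest distance to any other): 0:2, 1:3, 2:3, 3:3, 4:4, 5:3, 6:3, 7:3, 8:3, 9:4, 10:3.
The maximum eccentricity is 4, realized for instance by the pair 9–4 via 9 – 6 – 0 – 2 – 4. So the diameter is 4.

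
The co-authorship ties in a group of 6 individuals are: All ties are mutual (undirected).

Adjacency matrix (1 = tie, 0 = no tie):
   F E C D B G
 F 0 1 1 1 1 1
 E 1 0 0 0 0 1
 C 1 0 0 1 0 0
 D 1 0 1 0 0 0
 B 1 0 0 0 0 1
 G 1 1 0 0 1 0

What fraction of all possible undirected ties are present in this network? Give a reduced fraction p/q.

8/15

There are 8 edges and 6 nodes, so the maximum possible is C(6,2) = 15.
Density = 8/15.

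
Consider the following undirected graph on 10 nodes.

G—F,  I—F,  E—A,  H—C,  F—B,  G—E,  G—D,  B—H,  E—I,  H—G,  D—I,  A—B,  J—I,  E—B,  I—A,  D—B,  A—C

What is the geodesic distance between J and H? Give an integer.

4

One shortest route is J – I – A – B – H, which uses 4 edges, and at distance 3 from J we only reach {B, C, G}, which does not include H. So d(J,H) = 4.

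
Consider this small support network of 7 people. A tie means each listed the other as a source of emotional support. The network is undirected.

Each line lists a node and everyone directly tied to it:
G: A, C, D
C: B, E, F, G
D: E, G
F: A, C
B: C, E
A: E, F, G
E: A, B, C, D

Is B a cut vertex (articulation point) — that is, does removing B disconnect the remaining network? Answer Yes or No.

No

Even without B, every remaining node can still reach every other (the residual graph is connected), so B is not a cut vertex.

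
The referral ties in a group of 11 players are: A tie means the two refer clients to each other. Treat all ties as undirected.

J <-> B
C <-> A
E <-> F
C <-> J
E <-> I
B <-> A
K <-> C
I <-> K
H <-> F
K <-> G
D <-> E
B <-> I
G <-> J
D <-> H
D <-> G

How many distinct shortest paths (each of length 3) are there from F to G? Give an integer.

2

The shortest distance is 3. The length-3 paths are: F–E–D–G; F–H–D–G.
That gives 2 distinct shortest paths.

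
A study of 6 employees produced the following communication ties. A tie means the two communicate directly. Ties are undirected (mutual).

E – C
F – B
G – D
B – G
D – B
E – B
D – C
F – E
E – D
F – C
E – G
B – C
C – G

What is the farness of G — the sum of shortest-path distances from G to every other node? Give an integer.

Distances from G: B:1, C:1, D:1, E:1, F:2.
Sum = 1 + 1 + 1 + 1 + 2 = 6.

6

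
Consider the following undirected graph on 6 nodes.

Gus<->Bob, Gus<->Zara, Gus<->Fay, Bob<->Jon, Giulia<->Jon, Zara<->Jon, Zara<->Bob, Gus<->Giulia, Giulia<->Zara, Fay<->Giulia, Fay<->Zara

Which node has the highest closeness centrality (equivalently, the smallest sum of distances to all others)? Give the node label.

Farness (sum of distances to all others) for each node — Bob:7, Fay:7, Giulia:6, Gus:6, Jon:7, Zara:5.
The smallest farness is 5, for Zara, so Zara has the highest closeness.

Zara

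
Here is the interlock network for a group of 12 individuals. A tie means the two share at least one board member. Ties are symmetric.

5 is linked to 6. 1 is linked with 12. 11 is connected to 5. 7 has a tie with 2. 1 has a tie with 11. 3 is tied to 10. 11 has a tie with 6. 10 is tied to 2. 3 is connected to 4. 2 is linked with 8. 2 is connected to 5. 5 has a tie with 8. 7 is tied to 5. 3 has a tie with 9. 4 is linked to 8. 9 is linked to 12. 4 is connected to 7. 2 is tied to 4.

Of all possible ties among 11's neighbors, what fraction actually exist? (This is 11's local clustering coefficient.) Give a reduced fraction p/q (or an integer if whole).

11's neighbors: 1, 5, and 6 (k = 3).
Possible neighbor pairs: C(3,2) = 3. Edges among them: 5–6 → e = 1.
Clustering(11) = 1/3.

1/3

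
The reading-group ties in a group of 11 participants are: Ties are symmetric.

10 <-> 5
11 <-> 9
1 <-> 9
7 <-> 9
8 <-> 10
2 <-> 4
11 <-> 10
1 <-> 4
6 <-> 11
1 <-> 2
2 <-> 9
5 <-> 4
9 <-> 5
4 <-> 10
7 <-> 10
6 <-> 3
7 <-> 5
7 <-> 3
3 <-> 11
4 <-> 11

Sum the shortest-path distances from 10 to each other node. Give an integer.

15

Distances from 10: 1:2, 2:2, 3:2, 4:1, 5:1, 6:2, 7:1, 8:1, 9:2, 11:1.
Sum = 2 + 2 + 2 + 1 + 1 + 2 + 1 + 1 + 2 + 1 = 15.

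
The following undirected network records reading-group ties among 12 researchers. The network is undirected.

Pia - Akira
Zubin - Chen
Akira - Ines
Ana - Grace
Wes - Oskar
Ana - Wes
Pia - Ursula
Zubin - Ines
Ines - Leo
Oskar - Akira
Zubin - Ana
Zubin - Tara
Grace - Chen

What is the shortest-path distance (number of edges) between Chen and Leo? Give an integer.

One shortest route is Chen – Zubin – Ines – Leo, which uses 3 edges, and at distance 2 from Chen we only reach {Ana, Ines, Tara}, which does not include Leo. So d(Chen,Leo) = 3.

3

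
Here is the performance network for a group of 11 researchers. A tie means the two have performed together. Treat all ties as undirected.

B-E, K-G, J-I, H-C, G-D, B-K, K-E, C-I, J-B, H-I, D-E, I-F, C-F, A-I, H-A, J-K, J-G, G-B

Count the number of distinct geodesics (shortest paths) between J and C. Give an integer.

The shortest distance is 2, and the only length-2 path is J–I–C. So there is exactly 1 shortest path.

1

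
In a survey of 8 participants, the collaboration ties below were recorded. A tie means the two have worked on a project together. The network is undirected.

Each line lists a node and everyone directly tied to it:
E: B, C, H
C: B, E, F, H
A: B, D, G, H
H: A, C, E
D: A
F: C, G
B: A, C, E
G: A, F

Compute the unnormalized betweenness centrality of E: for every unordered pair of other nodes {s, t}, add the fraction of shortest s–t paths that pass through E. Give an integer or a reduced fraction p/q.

Pairs whose geodesics pass through E — B–H: 1/3.
All other pairs contribute 0.
Summing the contributions gives betweenness(E) = 1/3.

1/3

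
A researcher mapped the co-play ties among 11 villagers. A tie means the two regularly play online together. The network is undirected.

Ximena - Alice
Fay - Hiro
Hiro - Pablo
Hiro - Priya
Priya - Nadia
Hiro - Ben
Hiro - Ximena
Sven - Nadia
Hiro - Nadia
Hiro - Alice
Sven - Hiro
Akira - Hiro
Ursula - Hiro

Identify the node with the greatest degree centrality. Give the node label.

Hiro

Degrees — Akira:1, Alice:2, Ben:1, Fay:1, Hiro:10, Nadia:3, Pablo:1, Priya:2, Sven:2, Ursula:1, Ximena:2.
The maximum is 10, attained only by Hiro.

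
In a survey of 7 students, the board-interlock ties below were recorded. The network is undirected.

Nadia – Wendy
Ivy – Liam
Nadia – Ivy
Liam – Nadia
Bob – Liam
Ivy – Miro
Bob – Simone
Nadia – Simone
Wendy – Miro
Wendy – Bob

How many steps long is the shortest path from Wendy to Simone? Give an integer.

One shortest route is Wendy – Nadia – Simone, which uses 2 edges, and Wendy and Simone are not directly tied, so nothing shorter exists. So d(Wendy,Simone) = 2.

2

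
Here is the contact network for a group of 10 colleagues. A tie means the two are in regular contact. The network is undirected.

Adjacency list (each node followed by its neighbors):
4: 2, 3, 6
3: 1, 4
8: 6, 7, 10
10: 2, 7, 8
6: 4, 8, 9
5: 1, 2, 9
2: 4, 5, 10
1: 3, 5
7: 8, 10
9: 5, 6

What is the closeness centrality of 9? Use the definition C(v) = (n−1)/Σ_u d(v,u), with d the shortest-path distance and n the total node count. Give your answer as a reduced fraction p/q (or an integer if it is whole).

9/19

Distances from 9: 1:2, 2:2, 3:3, 4:2, 5:1, 6:1, 7:3, 8:2, 10:3. Sum = 19.
n = 10, so closeness = 9/19.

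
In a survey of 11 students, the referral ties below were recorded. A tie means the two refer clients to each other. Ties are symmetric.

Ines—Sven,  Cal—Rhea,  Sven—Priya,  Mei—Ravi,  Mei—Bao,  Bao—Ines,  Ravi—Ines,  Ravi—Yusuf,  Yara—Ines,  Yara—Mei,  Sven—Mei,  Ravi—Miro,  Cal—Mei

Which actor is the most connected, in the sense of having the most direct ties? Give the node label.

Degrees — Bao:2, Cal:2, Ines:4, Mei:5, Miro:1, Priya:1, Ravi:4, Rhea:1, Sven:3, Yara:2, Yusuf:1.
The maximum is 5, attained only by Mei.

Mei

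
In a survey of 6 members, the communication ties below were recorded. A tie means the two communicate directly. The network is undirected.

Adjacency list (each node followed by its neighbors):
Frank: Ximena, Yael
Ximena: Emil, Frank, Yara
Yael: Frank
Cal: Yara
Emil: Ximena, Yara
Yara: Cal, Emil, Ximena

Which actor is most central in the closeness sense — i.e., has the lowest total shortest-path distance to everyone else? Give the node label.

Ximena

Farness (sum of distances to all others) for each node — Cal:12, Emil:9, Frank:9, Ximena:7, Yael:13, Yara:8.
The smallest farness is 7, for Ximena, so Ximena has the highest closeness.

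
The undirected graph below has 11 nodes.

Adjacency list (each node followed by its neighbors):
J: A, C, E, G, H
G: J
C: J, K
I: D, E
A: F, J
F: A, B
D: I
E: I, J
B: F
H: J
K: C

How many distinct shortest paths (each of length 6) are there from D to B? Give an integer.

1

The shortest distance is 6, and the only length-6 path is D–I–E–J–A–F–B. So there is exactly 1 shortest path.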